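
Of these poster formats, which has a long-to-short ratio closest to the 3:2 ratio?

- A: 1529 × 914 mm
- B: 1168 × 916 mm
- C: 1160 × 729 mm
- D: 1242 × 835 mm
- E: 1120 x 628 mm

Target 3:2 ≈ 1.500.
A: 1.673 (Δ0.173)  B: 1.275 (Δ0.225)  C: 1.591 (Δ0.091)  D: 1.487 (Δ0.013)  E: 1.783 (Δ0.283)

D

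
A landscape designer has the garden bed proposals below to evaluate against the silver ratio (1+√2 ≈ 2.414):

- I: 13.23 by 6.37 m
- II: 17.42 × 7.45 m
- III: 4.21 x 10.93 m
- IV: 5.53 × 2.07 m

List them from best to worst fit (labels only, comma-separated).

II, III, IV, I

I: 13.23/6.37 ≈ 2.077 → |2.077 − 2.414| = 0.337
II: 17.42/7.45 ≈ 2.338 → |2.338 − 2.414| = 0.076
III: 10.93/4.21 ≈ 2.596 → |2.596 − 2.414| = 0.182
IV: 5.53/2.07 ≈ 2.671 → |2.671 − 2.414| = 0.257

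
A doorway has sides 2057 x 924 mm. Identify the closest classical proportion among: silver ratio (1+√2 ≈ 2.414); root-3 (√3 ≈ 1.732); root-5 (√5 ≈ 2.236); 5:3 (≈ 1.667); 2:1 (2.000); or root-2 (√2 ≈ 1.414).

root-5

2057/924 ≈ 2.226. Nearest candidates are root-5 (2.236, off by 0.010) and silver ratio (2.414, off by 0.188).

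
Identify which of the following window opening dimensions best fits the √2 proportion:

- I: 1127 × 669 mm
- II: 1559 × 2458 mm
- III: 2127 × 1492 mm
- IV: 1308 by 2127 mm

III

Target root-2 ≈ 1.414.
I: 1.685 (Δ0.271)  II: 1.577 (Δ0.163)  III: 1.426 (Δ0.012)  IV: 1.626 (Δ0.212)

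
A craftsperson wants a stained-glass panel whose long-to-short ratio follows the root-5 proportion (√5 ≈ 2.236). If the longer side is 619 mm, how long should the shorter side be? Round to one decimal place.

276.8 mm

root-5 ≈ 2.23607.
Shorter side = 619 ÷ 2.23607 ≈ 276.825 → 276.8 mm.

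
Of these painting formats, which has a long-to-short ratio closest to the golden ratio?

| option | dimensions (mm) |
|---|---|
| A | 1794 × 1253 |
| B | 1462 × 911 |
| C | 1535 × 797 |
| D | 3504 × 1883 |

B

Ratios (long/short): A ≈ 1.432; B ≈ 1.605; C ≈ 1.926; D ≈ 1.861.
golden ratio ≈ 1.618; option B is nearest (Δ 0.013).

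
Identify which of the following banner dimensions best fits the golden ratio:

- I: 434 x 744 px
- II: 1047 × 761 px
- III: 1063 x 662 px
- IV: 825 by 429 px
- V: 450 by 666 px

Ratios (long/short): I ≈ 1.714; II ≈ 1.376; III ≈ 1.606; IV ≈ 1.923; V ≈ 1.480.
golden ratio ≈ 1.618; option III is nearest (Δ 0.012).

III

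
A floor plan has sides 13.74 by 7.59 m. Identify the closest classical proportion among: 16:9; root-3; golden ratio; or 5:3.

13.74/7.59 ≈ 1.810. Nearest candidates are 16:9 (1.778, off by 0.032) and root-3 (1.732, off by 0.078).

16:9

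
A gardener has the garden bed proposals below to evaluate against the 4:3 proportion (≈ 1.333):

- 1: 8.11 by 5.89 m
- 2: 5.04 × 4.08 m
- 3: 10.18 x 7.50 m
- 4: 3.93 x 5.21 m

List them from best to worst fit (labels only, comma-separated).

4, 3, 1, 2

Ratios: 1 = 8.11 / 5.89 ≈ 1.377; 2 = 5.04 / 4.08 ≈ 1.235; 3 = 10.18 / 7.50 ≈ 1.357; 4 = 5.21 / 3.93 ≈ 1.326.
|Δ from 1.333|: 1 0.044; 2 0.098; 3 0.024; 4 0.007.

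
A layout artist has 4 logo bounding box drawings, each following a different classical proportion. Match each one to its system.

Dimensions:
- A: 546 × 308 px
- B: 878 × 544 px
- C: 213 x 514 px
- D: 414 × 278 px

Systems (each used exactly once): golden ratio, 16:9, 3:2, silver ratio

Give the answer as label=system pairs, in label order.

A=16:9, B=golden ratio, C=silver ratio, D=3:2

Ratios: A ≈ 1.773; B ≈ 1.614; C ≈ 2.413; D ≈ 1.489.
Targets: golden ratio ≈ 1.618; 16:9 ≈ 1.778; 3:2 ≈ 1.500; silver ratio ≈ 2.414.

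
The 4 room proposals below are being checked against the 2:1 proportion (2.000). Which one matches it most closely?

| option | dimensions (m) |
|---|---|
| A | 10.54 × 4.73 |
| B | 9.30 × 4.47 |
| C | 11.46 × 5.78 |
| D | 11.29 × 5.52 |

Ratios (long/short): A ≈ 2.228; B ≈ 2.081; C ≈ 1.983; D ≈ 2.045.
2:1 ≈ 2.000; option C is nearest (Δ 0.017).

C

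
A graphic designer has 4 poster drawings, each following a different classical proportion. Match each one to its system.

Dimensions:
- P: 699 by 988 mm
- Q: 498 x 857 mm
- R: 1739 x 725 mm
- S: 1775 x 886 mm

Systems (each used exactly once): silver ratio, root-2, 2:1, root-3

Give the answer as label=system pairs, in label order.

P=root-2, Q=root-3, R=silver ratio, S=2:1

Ratios: P ≈ 1.413; Q ≈ 1.721; R ≈ 2.399; S ≈ 2.003.
Targets: silver ratio ≈ 2.414; root-2 ≈ 1.414; 2:1 ≈ 2.000; root-3 ≈ 1.732.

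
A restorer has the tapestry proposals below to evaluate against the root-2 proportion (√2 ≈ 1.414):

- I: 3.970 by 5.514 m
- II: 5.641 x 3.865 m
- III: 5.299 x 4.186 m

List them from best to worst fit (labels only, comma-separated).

I, II, III

I: 5.514/3.970 ≈ 1.389 → |1.389 − 1.414| = 0.025
II: 5.641/3.865 ≈ 1.460 → |1.460 − 1.414| = 0.046
III: 5.299/4.186 ≈ 1.266 → |1.266 − 1.414| = 0.148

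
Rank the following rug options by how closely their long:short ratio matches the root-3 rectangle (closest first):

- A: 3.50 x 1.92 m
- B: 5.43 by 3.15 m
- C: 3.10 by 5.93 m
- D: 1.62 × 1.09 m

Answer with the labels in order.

B, A, C, D

A: 3.50/1.92 ≈ 1.823 → |1.823 − 1.732| = 0.091
B: 5.43/3.15 ≈ 1.724 → |1.724 − 1.732| = 0.008
C: 5.93/3.10 ≈ 1.913 → |1.913 − 1.732| = 0.181
D: 1.62/1.09 ≈ 1.486 → |1.486 − 1.732| = 0.246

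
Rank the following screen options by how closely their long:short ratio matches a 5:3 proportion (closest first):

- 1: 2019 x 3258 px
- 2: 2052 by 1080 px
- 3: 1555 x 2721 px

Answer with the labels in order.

Ratios: 1 = 3258 / 2019 ≈ 1.614; 2 = 2052 / 1080 ≈ 1.900; 3 = 2721 / 1555 ≈ 1.750.
|Δ from 1.667|: 1 0.053; 2 0.233; 3 0.083.

1, 3, 2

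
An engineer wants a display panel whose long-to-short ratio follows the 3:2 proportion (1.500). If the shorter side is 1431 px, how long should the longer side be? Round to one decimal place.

2146.5 px

3:2 = 1.50000.
Longer side = 1431 × 1.50000 ≈ 2146.500 → 2146.5 px.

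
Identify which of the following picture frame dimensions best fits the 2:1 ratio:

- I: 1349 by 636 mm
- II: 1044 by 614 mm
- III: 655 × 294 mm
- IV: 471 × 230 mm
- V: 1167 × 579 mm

V

Ratios (long/short): I ≈ 2.121; II ≈ 1.700; III ≈ 2.228; IV ≈ 2.048; V ≈ 2.016.
2:1 ≈ 2.000; option V is nearest (Δ 0.016).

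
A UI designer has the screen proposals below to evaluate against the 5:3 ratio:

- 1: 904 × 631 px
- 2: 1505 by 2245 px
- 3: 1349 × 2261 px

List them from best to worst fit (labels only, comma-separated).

3, 2, 1

1: 904/631 ≈ 1.433 → |1.433 − 1.667| = 0.234
2: 2245/1505 ≈ 1.492 → |1.492 − 1.667| = 0.175
3: 2261/1349 ≈ 1.676 → |1.676 − 1.667| = 0.009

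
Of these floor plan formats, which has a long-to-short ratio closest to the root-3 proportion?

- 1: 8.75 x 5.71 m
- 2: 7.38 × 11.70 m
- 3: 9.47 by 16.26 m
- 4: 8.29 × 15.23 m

Target root-3 ≈ 1.732.
1: 1.532 (Δ0.200)  2: 1.585 (Δ0.147)  3: 1.717 (Δ0.015)  4: 1.837 (Δ0.105)

3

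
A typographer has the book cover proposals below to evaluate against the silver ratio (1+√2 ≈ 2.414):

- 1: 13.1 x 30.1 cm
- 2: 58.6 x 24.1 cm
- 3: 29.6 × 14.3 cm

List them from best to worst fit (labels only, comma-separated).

2, 1, 3

1: 30.1/13.1 ≈ 2.298 → |2.298 − 2.414| = 0.116
2: 58.6/24.1 ≈ 2.432 → |2.432 − 2.414| = 0.018
3: 29.6/14.3 ≈ 2.070 → |2.070 − 2.414| = 0.344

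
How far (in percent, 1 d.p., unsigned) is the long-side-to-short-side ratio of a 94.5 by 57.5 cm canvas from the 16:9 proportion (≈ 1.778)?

7.6%

Ratio = 94.5 / 57.5 ≈ 1.6435.
Ideal 16:9 ≈ 1.7778. |1.6435 − 1.7778| / 1.7778 ≈ 7.55% → 7.6%.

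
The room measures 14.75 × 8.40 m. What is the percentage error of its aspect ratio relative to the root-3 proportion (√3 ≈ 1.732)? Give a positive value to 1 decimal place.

Ratio = 14.75 / 8.40 ≈ 1.7560.
Ideal root-3 ≈ 1.7321. |1.7560 − 1.7321| / 1.7321 ≈ 1.38% → 1.4%.

1.4%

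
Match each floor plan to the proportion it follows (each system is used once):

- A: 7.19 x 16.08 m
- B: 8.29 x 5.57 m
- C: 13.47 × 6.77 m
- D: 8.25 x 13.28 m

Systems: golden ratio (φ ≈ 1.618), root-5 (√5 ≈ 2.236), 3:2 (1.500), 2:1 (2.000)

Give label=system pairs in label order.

Ratios: A ≈ 2.236; B ≈ 1.488; C ≈ 1.990; D ≈ 1.610.
Targets: golden ratio ≈ 1.618; root-5 ≈ 2.236; 3:2 ≈ 1.500; 2:1 ≈ 2.000.

A=root-5, B=3:2, C=2:1, D=golden ratio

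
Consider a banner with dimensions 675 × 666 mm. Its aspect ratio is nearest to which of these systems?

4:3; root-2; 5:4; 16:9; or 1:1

675/666 ≈ 1.014. Nearest candidates are 1:1 (1.000, off by 0.014) and 5:4 (1.250, off by 0.236).

1:1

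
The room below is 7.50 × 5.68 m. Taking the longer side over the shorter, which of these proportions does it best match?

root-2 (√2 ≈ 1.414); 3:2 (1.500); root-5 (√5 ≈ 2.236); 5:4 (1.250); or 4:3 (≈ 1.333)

4:3

Ratio = 7.50 / 5.68 ≈ 1.320.
Distances: root-2 1.414 (Δ 0.094); 3:2 1.500 (Δ 0.180); root-5 2.236 (Δ 0.916); 5:4 1.250 (Δ 0.070); 4:3 1.333 (Δ 0.013).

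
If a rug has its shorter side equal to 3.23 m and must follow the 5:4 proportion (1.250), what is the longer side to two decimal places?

5:4 = 1.25000.
Longer side = 3.23 × 1.25000 ≈ 4.0375 → 4.04 m.

4.04 m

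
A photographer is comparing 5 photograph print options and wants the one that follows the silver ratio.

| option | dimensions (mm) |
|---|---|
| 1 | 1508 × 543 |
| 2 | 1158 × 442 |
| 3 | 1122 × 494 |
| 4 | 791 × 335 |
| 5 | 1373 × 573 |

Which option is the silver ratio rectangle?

5

Ratios (long/short): 1 ≈ 2.777; 2 ≈ 2.620; 3 ≈ 2.271; 4 ≈ 2.361; 5 ≈ 2.396.
silver ratio ≈ 2.414; option 5 is nearest (Δ 0.018).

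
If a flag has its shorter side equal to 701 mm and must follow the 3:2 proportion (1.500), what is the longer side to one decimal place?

3:2 = 1.50000.
Longer side = 701 × 1.50000 ≈ 1051.500 → 1051.5 mm.

1051.5 mm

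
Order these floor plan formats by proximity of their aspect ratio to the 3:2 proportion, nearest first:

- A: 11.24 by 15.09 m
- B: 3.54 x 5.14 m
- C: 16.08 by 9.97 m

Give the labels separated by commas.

A: 15.09/11.24 ≈ 1.343 → |1.343 − 1.500| = 0.157
B: 5.14/3.54 ≈ 1.452 → |1.452 − 1.500| = 0.048
C: 16.08/9.97 ≈ 1.613 → |1.613 − 1.500| = 0.113

B, C, A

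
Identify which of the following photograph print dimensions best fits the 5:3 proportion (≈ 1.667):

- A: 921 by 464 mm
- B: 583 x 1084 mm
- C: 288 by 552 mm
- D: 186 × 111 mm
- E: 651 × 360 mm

Target 5:3 ≈ 1.667.
A: 1.985 (Δ0.318)  B: 1.859 (Δ0.192)  C: 1.917 (Δ0.250)  D: 1.676 (Δ0.009)  E: 1.808 (Δ0.141)

D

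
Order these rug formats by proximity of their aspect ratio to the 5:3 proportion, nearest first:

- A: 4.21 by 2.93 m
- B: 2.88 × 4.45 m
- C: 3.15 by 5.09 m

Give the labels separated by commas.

A: 4.21/2.93 ≈ 1.437 → |1.437 − 1.667| = 0.230
B: 4.45/2.88 ≈ 1.545 → |1.545 − 1.667| = 0.122
C: 5.09/3.15 ≈ 1.616 → |1.616 − 1.667| = 0.051

C, B, A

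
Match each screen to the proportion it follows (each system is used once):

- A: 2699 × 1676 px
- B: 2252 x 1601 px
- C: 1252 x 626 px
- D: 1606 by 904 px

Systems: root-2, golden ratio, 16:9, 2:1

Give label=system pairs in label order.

A = 2699/1676 ≈ 1.610 → golden ratio (1.618)
B = 2252/1601 ≈ 1.407 → root-2 (1.414)
C = 1252/626 ≈ 2.000 → 2:1 (2.000)
D = 1606/904 ≈ 1.777 → 16:9 (1.778)

A=golden ratio, B=root-2, C=2:1, D=16:9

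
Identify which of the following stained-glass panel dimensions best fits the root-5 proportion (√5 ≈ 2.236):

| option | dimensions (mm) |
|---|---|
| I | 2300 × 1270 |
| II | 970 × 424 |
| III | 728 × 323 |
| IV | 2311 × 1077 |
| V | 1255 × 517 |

Ratios (long/short): I ≈ 1.811; II ≈ 2.288; III ≈ 2.254; IV ≈ 2.146; V ≈ 2.427.
root-5 ≈ 2.236; option III is nearest (Δ 0.018).

III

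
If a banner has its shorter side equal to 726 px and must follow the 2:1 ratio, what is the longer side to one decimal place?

2:1 = 2.00000.
Longer side = 726 × 2.00000 ≈ 1452.000 → 1452.0 px.

1452.0 px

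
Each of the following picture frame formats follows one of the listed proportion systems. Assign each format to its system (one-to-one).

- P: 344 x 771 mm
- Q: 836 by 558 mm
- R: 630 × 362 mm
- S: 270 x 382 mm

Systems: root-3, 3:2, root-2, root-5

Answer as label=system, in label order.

P = 771/344 ≈ 2.241 → root-5 (2.236)
Q = 836/558 ≈ 1.498 → 3:2 (1.500)
R = 630/362 ≈ 1.740 → root-3 (1.732)
S = 382/270 ≈ 1.415 → root-2 (1.414)

P=root-5, Q=3:2, R=root-3, S=root-2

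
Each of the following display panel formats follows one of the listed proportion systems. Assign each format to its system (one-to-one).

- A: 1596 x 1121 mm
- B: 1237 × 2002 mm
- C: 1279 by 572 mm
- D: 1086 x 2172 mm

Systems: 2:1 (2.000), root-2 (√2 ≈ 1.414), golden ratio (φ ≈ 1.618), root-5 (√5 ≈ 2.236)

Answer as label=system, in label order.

A=root-2, B=golden ratio, C=root-5, D=2:1

Ratios: A ≈ 1.424; B ≈ 1.618; C ≈ 2.236; D ≈ 2.000.
Targets: 2:1 ≈ 2.000; root-2 ≈ 1.414; golden ratio ≈ 1.618; root-5 ≈ 2.236.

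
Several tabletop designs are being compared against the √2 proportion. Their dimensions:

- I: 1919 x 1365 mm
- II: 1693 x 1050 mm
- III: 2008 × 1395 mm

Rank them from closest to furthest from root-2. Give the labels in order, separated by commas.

I, III, II

Ratios: I = 1919 / 1365 ≈ 1.406; II = 1693 / 1050 ≈ 1.612; III = 2008 / 1395 ≈ 1.439.
|Δ from 1.414|: I 0.008; II 0.198; III 0.025.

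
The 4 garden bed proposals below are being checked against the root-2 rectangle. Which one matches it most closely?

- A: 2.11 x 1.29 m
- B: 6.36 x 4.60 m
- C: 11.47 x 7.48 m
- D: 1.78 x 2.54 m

D

Target root-2 ≈ 1.414.
A: 1.636 (Δ0.222)  B: 1.383 (Δ0.031)  C: 1.533 (Δ0.119)  D: 1.427 (Δ0.013)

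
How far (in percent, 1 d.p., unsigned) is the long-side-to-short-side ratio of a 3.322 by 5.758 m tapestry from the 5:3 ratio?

Ratio = 5.758 / 3.322 ≈ 1.7333.
Ideal 5:3 ≈ 1.6667. |1.7333 − 1.6667| / 1.6667 ≈ 4.00% → 4.0%.

4.0%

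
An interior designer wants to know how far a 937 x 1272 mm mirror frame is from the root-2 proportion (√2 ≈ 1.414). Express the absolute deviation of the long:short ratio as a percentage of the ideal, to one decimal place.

Ratio = 1272 / 937 ≈ 1.3575.
Ideal root-2 ≈ 1.4142. |1.3575 − 1.4142| / 1.4142 ≈ 4.01% → 4.0%.

4.0%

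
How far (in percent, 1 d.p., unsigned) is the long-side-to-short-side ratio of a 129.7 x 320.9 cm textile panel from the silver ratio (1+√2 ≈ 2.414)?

2.5%

Ratio = 320.9 / 129.7 ≈ 2.4742.
Ideal silver ratio ≈ 2.4142. |2.4742 − 2.4142| / 2.4142 ≈ 2.49% → 2.5%.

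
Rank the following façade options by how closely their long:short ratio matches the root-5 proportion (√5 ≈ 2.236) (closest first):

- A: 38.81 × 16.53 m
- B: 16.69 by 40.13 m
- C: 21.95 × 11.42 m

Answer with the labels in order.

A, B, C

A: 38.81/16.53 ≈ 2.348 → |2.348 − 2.236| = 0.112
B: 40.13/16.69 ≈ 2.404 → |2.404 − 2.236| = 0.168
C: 21.95/11.42 ≈ 1.922 → |1.922 − 2.236| = 0.314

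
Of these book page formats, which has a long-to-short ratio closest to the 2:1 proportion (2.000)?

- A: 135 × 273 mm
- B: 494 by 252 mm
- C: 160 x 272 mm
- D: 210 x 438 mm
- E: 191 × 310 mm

A

Ratios (long/short): A ≈ 2.022; B ≈ 1.960; C ≈ 1.700; D ≈ 2.086; E ≈ 1.623.
2:1 ≈ 2.000; option A is nearest (Δ 0.022).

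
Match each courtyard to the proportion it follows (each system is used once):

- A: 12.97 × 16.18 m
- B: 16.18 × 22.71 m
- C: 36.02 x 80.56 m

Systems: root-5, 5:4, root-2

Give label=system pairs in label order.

A=5:4, B=root-2, C=root-5

Ratios: A ≈ 1.247; B ≈ 1.404; C ≈ 2.237.
Targets: root-5 ≈ 2.236; 5:4 ≈ 1.250; root-2 ≈ 1.414.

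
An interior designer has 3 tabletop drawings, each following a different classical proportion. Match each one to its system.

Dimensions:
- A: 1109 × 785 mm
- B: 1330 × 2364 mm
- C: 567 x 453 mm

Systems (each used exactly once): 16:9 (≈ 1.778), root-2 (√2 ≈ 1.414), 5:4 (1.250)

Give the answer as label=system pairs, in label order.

A=root-2, B=16:9, C=5:4

A = 1109/785 ≈ 1.413 → root-2 (1.414)
B = 2364/1330 ≈ 1.777 → 16:9 (1.778)
C = 567/453 ≈ 1.252 → 5:4 (1.250)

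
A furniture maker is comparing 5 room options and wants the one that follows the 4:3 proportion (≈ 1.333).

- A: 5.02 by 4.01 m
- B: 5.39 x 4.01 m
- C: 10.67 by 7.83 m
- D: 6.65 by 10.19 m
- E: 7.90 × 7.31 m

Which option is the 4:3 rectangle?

Target 4:3 ≈ 1.333.
A: 1.252 (Δ0.081)  B: 1.344 (Δ0.011)  C: 1.363 (Δ0.030)  D: 1.532 (Δ0.199)  E: 1.081 (Δ0.252)

B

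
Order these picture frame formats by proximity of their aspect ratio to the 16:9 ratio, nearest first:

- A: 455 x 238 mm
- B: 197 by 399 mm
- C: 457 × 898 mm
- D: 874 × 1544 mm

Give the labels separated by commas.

D, A, C, B

A: 455/238 ≈ 1.912 → |1.912 − 1.778| = 0.134
B: 399/197 ≈ 2.025 → |2.025 − 1.778| = 0.247
C: 898/457 ≈ 1.965 → |1.965 − 1.778| = 0.187
D: 1544/874 ≈ 1.767 → |1.767 − 1.778| = 0.011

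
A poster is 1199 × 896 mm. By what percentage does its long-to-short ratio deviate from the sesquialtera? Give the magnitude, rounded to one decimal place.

10.8%

Ratio = 1199 / 896 ≈ 1.3382.
Ideal 3:2 = 1.5000. |1.3382 − 1.5000| / 1.5000 ≈ 10.79% → 10.8%.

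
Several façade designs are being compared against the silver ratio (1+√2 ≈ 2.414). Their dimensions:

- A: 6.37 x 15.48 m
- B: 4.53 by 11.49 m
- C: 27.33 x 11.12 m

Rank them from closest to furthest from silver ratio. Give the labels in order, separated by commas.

A: 15.48/6.37 ≈ 2.430 → |2.430 − 2.414| = 0.016
B: 11.49/4.53 ≈ 2.536 → |2.536 − 2.414| = 0.122
C: 27.33/11.12 ≈ 2.458 → |2.458 − 2.414| = 0.044

A, C, B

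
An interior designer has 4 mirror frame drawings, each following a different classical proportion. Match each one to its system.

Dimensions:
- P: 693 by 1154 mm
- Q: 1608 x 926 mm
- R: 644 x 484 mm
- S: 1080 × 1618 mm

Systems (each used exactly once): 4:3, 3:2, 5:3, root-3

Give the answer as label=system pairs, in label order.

P=5:3, Q=root-3, R=4:3, S=3:2

P = 1154/693 ≈ 1.665 → 5:3 (1.667)
Q = 1608/926 ≈ 1.737 → root-3 (1.732)
R = 644/484 ≈ 1.331 → 4:3 (1.333)
S = 1618/1080 ≈ 1.498 → 3:2 (1.500)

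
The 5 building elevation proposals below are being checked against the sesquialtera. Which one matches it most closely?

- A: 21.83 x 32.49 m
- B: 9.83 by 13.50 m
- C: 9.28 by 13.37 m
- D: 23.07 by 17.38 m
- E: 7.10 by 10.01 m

A

Ratios (long/short): A ≈ 1.488; B ≈ 1.373; C ≈ 1.441; D ≈ 1.327; E ≈ 1.410.
3:2 ≈ 1.500; option A is nearest (Δ 0.012).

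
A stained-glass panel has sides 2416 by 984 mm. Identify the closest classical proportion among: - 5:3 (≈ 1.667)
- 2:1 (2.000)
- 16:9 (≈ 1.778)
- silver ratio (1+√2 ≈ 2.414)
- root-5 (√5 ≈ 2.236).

silver ratio

Ratio = 2416 / 984 ≈ 2.455.
Distances: 5:3 1.667 (Δ 0.788); 2:1 2.000 (Δ 0.455); 16:9 1.778 (Δ 0.677); silver ratio 2.414 (Δ 0.041); root-5 2.236 (Δ 0.219).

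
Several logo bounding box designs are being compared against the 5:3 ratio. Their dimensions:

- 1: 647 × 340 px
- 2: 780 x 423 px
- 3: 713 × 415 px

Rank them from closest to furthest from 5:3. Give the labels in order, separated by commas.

3, 2, 1

Ratios: 1 = 647 / 340 ≈ 1.903; 2 = 780 / 423 ≈ 1.844; 3 = 713 / 415 ≈ 1.718.
|Δ from 1.667|: 1 0.236; 2 0.177; 3 0.051.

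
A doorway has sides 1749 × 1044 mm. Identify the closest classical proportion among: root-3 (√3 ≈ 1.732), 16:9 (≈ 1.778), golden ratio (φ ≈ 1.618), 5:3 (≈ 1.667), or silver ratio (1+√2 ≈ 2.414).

5:3

1749/1044 ≈ 1.675. Nearest candidates are 5:3 (1.667, off by 0.008) and root-3 (1.732, off by 0.057).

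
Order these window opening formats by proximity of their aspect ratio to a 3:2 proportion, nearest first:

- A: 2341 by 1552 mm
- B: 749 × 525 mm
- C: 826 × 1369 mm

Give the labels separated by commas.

A, B, C

A: 2341/1552 ≈ 1.508 → |1.508 − 1.500| = 0.008
B: 749/525 ≈ 1.427 → |1.427 − 1.500| = 0.073
C: 1369/826 ≈ 1.657 → |1.657 − 1.500| = 0.157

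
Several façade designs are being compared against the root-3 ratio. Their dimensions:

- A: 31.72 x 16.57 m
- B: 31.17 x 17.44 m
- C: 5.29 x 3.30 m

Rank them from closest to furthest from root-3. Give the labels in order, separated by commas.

A: 31.72/16.57 ≈ 1.914 → |1.914 − 1.732| = 0.182
B: 31.17/17.44 ≈ 1.787 → |1.787 − 1.732| = 0.055
C: 5.29/3.30 ≈ 1.603 → |1.603 − 1.732| = 0.129

B, C, A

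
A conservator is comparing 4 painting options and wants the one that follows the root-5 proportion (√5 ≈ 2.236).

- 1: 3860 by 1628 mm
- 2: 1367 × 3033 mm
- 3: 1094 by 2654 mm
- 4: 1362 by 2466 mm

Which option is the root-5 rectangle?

2

Target root-5 ≈ 2.236.
1: 2.371 (Δ0.135)  2: 2.219 (Δ0.017)  3: 2.426 (Δ0.190)  4: 1.811 (Δ0.425)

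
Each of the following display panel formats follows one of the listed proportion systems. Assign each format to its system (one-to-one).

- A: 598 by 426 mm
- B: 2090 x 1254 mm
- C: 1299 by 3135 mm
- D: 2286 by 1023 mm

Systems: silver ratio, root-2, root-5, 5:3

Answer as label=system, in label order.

A=root-2, B=5:3, C=silver ratio, D=root-5

A = 598/426 ≈ 1.404 → root-2 (1.414)
B = 2090/1254 ≈ 1.667 → 5:3 (1.667)
C = 3135/1299 ≈ 2.413 → silver ratio (2.414)
D = 2286/1023 ≈ 2.235 → root-5 (2.236)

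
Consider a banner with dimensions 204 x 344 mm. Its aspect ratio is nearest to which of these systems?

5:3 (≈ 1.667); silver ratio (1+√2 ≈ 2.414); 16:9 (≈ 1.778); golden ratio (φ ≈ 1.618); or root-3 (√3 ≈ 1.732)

5:3

Ratio = 344 / 204 ≈ 1.686.
Distances: 5:3 1.667 (Δ 0.019); silver ratio 2.414 (Δ 0.728); 16:9 1.778 (Δ 0.092); golden ratio 1.618 (Δ 0.068); root-3 1.732 (Δ 0.046).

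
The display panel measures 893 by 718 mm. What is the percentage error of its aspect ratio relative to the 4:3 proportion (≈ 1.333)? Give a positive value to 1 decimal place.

6.7%

Ratio = 893 / 718 ≈ 1.2437.
Ideal 4:3 ≈ 1.3333. |1.2437 − 1.3333| / 1.3333 ≈ 6.72% → 6.7%.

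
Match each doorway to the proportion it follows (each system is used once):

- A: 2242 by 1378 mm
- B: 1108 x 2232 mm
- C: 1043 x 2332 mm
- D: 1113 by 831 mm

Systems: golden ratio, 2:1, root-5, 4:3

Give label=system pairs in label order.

A=golden ratio, B=2:1, C=root-5, D=4:3

A = 2242/1378 ≈ 1.627 → golden ratio (1.618)
B = 2232/1108 ≈ 2.014 → 2:1 (2.000)
C = 2332/1043 ≈ 2.236 → root-5 (2.236)
D = 1113/831 ≈ 1.339 → 4:3 (1.333)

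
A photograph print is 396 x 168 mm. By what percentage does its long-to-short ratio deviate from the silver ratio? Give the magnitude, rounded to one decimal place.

Ratio = 396 / 168 ≈ 2.3571.
Ideal silver ratio ≈ 2.4142. |2.3571 − 2.4142| / 2.4142 ≈ 2.37% → 2.4%.

2.4%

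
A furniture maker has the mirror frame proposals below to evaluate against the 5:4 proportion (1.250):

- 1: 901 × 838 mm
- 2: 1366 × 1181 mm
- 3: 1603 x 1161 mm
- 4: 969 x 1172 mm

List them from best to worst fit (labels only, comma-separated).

1: 901/838 ≈ 1.075 → |1.075 − 1.250| = 0.175
2: 1366/1181 ≈ 1.157 → |1.157 − 1.250| = 0.093
3: 1603/1161 ≈ 1.381 → |1.381 − 1.250| = 0.131
4: 1172/969 ≈ 1.209 → |1.209 − 1.250| = 0.041

4, 2, 3, 1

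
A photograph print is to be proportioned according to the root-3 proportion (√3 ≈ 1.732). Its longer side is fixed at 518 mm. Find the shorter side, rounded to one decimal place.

root-3 ≈ 1.73205.
Shorter side = 518 ÷ 1.73205 ≈ 299.068 → 299.1 mm.

299.1 mm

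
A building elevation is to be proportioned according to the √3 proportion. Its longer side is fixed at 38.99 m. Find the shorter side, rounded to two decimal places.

root-3 ≈ 1.73205.
Shorter side = 38.99 ÷ 1.73205 ≈ 22.5109 → 22.51 m.

22.51 m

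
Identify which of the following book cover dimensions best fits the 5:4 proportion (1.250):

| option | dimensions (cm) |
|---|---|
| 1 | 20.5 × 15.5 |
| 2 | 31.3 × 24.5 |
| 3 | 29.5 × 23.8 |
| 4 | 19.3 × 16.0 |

3

Ratios (long/short): 1 ≈ 1.323; 2 ≈ 1.278; 3 ≈ 1.239; 4 ≈ 1.206.
5:4 ≈ 1.250; option 3 is nearest (Δ 0.011).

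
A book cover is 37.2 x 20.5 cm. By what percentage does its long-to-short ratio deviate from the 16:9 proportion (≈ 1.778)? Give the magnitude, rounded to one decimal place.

2.1%

Ratio = 37.2 / 20.5 ≈ 1.8146.
Ideal 16:9 ≈ 1.7778. |1.8146 − 1.7778| / 1.7778 ≈ 2.07% → 2.1%.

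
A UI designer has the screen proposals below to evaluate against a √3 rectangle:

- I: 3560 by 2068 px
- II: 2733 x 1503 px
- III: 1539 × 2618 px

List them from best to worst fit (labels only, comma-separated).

Ratios: I = 3560 / 2068 ≈ 1.721; II = 2733 / 1503 ≈ 1.818; III = 2618 / 1539 ≈ 1.701.
|Δ from 1.732|: I 0.011; II 0.086; III 0.031.

I, III, II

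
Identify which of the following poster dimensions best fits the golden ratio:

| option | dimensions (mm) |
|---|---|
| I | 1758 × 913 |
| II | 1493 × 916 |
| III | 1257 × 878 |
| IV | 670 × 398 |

Target golden ratio ≈ 1.618.
I: 1.926 (Δ0.308)  II: 1.630 (Δ0.012)  III: 1.432 (Δ0.186)  IV: 1.683 (Δ0.065)

II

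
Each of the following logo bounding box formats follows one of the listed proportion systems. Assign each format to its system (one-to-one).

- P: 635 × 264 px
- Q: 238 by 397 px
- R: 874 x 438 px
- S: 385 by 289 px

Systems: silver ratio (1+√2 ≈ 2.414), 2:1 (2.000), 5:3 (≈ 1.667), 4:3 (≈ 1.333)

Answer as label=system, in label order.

P=silver ratio, Q=5:3, R=2:1, S=4:3

Ratios: P ≈ 2.405; Q ≈ 1.668; R ≈ 1.995; S ≈ 1.332.
Targets: silver ratio ≈ 2.414; 2:1 ≈ 2.000; 5:3 ≈ 1.667; 4:3 ≈ 1.333.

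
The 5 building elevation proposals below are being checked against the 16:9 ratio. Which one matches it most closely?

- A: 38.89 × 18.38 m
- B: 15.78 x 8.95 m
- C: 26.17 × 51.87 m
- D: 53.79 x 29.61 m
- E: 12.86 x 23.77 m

Target 16:9 ≈ 1.778.
A: 2.116 (Δ0.338)  B: 1.763 (Δ0.015)  C: 1.982 (Δ0.204)  D: 1.817 (Δ0.039)  E: 1.848 (Δ0.070)

B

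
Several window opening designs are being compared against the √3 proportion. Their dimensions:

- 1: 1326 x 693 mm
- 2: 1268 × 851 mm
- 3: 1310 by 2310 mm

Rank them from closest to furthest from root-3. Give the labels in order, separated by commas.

3, 1, 2

Ratios: 1 = 1326 / 693 ≈ 1.913; 2 = 1268 / 851 ≈ 1.490; 3 = 2310 / 1310 ≈ 1.763.
|Δ from 1.732|: 1 0.181; 2 0.242; 3 0.031.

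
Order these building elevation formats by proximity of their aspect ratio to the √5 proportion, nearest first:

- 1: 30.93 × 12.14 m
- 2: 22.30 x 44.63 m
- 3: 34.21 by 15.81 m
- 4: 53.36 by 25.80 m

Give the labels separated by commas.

Ratios: 1 = 30.93 / 12.14 ≈ 2.548; 2 = 44.63 / 22.30 ≈ 2.001; 3 = 34.21 / 15.81 ≈ 2.164; 4 = 53.36 / 25.80 ≈ 2.068.
|Δ from 2.236|: 1 0.312; 2 0.235; 3 0.072; 4 0.168.

3, 4, 2, 1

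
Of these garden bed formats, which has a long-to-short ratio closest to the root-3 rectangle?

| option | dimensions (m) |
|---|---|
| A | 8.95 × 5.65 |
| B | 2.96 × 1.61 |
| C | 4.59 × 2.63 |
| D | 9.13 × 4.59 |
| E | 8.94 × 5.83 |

C

Ratios (long/short): A ≈ 1.584; B ≈ 1.839; C ≈ 1.745; D ≈ 1.989; E ≈ 1.533.
root-3 ≈ 1.732; option C is nearest (Δ 0.013).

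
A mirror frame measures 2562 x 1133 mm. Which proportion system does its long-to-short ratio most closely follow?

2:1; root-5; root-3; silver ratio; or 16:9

Ratio = 2562 / 1133 ≈ 2.261.
Distances: 2:1 2.000 (Δ 0.261); root-5 2.236 (Δ 0.025); root-3 1.732 (Δ 0.529); silver ratio 2.414 (Δ 0.153); 16:9 1.778 (Δ 0.483).

root-5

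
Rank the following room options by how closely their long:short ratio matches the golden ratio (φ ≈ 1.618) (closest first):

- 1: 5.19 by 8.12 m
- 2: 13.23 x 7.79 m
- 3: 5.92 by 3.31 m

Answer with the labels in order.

Ratios: 1 = 8.12 / 5.19 ≈ 1.565; 2 = 13.23 / 7.79 ≈ 1.698; 3 = 5.92 / 3.31 ≈ 1.789.
|Δ from 1.618|: 1 0.053; 2 0.080; 3 0.171.

1, 2, 3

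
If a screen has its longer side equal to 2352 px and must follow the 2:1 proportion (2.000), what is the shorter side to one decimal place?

1176.0 px

2:1 = 2.00000.
Shorter side = 2352 ÷ 2.00000 ≈ 1176.000 → 1176.0 px.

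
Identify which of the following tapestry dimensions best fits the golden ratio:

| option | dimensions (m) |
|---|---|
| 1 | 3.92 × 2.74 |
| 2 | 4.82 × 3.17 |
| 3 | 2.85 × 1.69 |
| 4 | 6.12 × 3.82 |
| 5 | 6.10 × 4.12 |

4

Ratios (long/short): 1 ≈ 1.431; 2 ≈ 1.521; 3 ≈ 1.686; 4 ≈ 1.602; 5 ≈ 1.481.
golden ratio ≈ 1.618; option 4 is nearest (Δ 0.016).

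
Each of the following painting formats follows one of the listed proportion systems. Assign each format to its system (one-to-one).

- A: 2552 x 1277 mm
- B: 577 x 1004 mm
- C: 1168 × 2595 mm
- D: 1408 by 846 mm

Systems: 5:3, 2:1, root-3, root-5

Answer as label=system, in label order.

A=2:1, B=root-3, C=root-5, D=5:3

Ratios: A ≈ 1.998; B ≈ 1.740; C ≈ 2.222; D ≈ 1.664.
Targets: 5:3 ≈ 1.667; 2:1 ≈ 2.000; root-3 ≈ 1.732; root-5 ≈ 2.236.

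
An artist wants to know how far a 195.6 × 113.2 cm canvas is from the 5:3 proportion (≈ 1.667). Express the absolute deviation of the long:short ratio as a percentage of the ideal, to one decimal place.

3.7%

Ratio = 195.6 / 113.2 ≈ 1.7279.
Ideal 5:3 ≈ 1.6667. |1.7279 − 1.6667| / 1.6667 ≈ 3.67% → 3.7%.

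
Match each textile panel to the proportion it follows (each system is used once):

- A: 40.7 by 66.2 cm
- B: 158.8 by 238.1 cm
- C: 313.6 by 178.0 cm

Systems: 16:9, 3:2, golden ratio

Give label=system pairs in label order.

A=golden ratio, B=3:2, C=16:9

A = 66.2/40.7 ≈ 1.627 → golden ratio (1.618)
B = 238.1/158.8 ≈ 1.499 → 3:2 (1.500)
C = 313.6/178.0 ≈ 1.762 → 16:9 (1.778)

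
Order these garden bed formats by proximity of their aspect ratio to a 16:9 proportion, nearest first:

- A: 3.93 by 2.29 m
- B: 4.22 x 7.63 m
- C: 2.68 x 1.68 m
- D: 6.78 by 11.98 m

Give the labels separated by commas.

A: 3.93/2.29 ≈ 1.716 → |1.716 − 1.778| = 0.062
B: 7.63/4.22 ≈ 1.808 → |1.808 − 1.778| = 0.030
C: 2.68/1.68 ≈ 1.595 → |1.595 − 1.778| = 0.183
D: 11.98/6.78 ≈ 1.767 → |1.767 − 1.778| = 0.011

D, B, A, C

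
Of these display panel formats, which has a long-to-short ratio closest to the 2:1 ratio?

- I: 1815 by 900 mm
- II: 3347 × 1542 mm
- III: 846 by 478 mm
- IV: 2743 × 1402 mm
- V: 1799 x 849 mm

I

Ratios (long/short): I ≈ 2.017; II ≈ 2.171; III ≈ 1.770; IV ≈ 1.956; V ≈ 2.119.
2:1 ≈ 2.000; option I is nearest (Δ 0.017).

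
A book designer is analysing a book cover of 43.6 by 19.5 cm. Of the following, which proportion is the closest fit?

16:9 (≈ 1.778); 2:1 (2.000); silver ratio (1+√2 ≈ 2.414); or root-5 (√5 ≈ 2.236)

Ratio = 43.6 / 19.5 ≈ 2.236.
Distances: 16:9 1.778 (Δ 0.458); 2:1 2.000 (Δ 0.236); silver ratio 2.414 (Δ 0.178); root-5 2.236 (Δ 0.000).

root-5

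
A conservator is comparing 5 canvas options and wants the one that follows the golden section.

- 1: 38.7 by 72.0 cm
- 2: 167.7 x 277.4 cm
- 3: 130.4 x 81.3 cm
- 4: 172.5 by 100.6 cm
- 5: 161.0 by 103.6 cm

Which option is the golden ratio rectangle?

3

Ratios (long/short): 1 ≈ 1.860; 2 ≈ 1.654; 3 ≈ 1.604; 4 ≈ 1.715; 5 ≈ 1.554.
golden ratio ≈ 1.618; option 3 is nearest (Δ 0.014).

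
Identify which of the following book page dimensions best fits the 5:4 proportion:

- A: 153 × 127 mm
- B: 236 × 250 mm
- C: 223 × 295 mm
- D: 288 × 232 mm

Target 5:4 ≈ 1.250.
A: 1.205 (Δ0.045)  B: 1.059 (Δ0.191)  C: 1.323 (Δ0.073)  D: 1.241 (Δ0.009)

D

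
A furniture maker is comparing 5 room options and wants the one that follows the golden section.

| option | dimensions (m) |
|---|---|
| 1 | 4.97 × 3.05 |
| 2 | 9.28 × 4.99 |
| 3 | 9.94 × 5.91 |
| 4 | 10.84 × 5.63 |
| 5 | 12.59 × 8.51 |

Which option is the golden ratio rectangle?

Target golden ratio ≈ 1.618.
1: 1.630 (Δ0.012)  2: 1.860 (Δ0.242)  3: 1.682 (Δ0.064)  4: 1.925 (Δ0.307)  5: 1.479 (Δ0.139)

1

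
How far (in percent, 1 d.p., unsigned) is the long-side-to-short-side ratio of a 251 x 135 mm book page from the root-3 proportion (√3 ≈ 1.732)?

Ratio = 251 / 135 ≈ 1.8593.
Ideal root-3 ≈ 1.7321. |1.8593 − 1.7321| / 1.7321 ≈ 7.34% → 7.3%.

7.3%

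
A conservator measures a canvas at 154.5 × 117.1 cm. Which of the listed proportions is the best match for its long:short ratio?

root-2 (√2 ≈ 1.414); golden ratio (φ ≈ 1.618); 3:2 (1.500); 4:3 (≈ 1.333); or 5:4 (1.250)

4:3

154.5/117.1 ≈ 1.319. Nearest candidates are 4:3 (1.333, off by 0.014) and 5:4 (1.250, off by 0.069).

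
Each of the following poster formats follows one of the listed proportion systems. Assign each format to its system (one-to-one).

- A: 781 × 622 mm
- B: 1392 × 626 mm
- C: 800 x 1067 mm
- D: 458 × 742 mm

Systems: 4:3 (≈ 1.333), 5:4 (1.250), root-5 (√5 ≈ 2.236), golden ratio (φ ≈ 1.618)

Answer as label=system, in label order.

A = 781/622 ≈ 1.256 → 5:4 (1.250)
B = 1392/626 ≈ 2.224 → root-5 (2.236)
C = 1067/800 ≈ 1.334 → 4:3 (1.333)
D = 742/458 ≈ 1.620 → golden ratio (1.618)

A=5:4, B=root-5, C=4:3, D=golden ratio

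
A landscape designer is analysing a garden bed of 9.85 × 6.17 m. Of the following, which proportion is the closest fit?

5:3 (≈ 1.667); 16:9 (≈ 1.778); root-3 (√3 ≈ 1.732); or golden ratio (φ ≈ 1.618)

golden ratio

Ratio = 9.85 / 6.17 ≈ 1.596.
Distances: 5:3 1.667 (Δ 0.071); 16:9 1.778 (Δ 0.182); root-3 1.732 (Δ 0.136); golden ratio 1.618 (Δ 0.022).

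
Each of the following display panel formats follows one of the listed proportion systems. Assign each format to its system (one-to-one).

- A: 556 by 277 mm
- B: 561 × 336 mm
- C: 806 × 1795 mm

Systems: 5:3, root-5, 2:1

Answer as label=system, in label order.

A = 556/277 ≈ 2.007 → 2:1 (2.000)
B = 561/336 ≈ 1.670 → 5:3 (1.667)
C = 1795/806 ≈ 2.227 → root-5 (2.236)

A=2:1, B=5:3, C=root-5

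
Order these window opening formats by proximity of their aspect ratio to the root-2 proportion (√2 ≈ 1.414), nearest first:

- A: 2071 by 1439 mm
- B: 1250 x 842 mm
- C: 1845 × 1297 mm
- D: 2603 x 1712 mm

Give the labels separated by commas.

A: 2071/1439 ≈ 1.439 → |1.439 − 1.414| = 0.025
B: 1250/842 ≈ 1.485 → |1.485 − 1.414| = 0.071
C: 1845/1297 ≈ 1.423 → |1.423 − 1.414| = 0.009
D: 2603/1712 ≈ 1.520 → |1.520 − 1.414| = 0.106

C, A, B, D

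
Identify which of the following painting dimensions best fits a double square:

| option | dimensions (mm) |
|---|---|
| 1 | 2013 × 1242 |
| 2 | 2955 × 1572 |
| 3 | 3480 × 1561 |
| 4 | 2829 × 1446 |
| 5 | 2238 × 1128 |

Ratios (long/short): 1 ≈ 1.621; 2 ≈ 1.880; 3 ≈ 2.229; 4 ≈ 1.956; 5 ≈ 1.984.
2:1 ≈ 2.000; option 5 is nearest (Δ 0.016).

5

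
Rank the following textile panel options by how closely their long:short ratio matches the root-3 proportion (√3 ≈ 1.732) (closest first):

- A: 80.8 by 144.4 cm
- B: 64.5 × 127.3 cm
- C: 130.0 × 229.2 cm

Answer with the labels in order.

C, A, B

A: 144.4/80.8 ≈ 1.787 → |1.787 − 1.732| = 0.055
B: 127.3/64.5 ≈ 1.974 → |1.974 − 1.732| = 0.242
C: 229.2/130.0 ≈ 1.763 → |1.763 − 1.732| = 0.031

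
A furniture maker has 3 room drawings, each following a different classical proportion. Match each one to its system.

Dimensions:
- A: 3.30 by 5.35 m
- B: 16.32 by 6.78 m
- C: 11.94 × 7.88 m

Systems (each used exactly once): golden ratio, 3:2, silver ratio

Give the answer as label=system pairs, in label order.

A=golden ratio, B=silver ratio, C=3:2

A = 5.35/3.30 ≈ 1.621 → golden ratio (1.618)
B = 16.32/6.78 ≈ 2.407 → silver ratio (2.414)
C = 11.94/7.88 ≈ 1.515 → 3:2 (1.500)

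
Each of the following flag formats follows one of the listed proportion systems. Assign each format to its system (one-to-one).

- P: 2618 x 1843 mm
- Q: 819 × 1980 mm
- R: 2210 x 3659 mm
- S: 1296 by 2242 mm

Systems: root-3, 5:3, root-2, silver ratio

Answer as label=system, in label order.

P=root-2, Q=silver ratio, R=5:3, S=root-3

Ratios: P ≈ 1.421; Q ≈ 2.418; R ≈ 1.656; S ≈ 1.730.
Targets: root-3 ≈ 1.732; 5:3 ≈ 1.667; root-2 ≈ 1.414; silver ratio ≈ 2.414.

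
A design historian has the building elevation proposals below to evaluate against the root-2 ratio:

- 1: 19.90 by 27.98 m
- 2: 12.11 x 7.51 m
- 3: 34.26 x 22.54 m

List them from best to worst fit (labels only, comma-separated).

Ratios: 1 = 27.98 / 19.90 ≈ 1.406; 2 = 12.11 / 7.51 ≈ 1.613; 3 = 34.26 / 22.54 ≈ 1.520.
|Δ from 1.414|: 1 0.008; 2 0.199; 3 0.106.

1, 3, 2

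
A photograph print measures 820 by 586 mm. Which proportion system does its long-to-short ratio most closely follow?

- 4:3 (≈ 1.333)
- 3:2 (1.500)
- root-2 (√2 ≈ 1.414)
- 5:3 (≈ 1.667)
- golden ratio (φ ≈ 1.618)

Ratio = 820 / 586 ≈ 1.399.
Distances: 4:3 1.333 (Δ 0.066); 3:2 1.500 (Δ 0.101); root-2 1.414 (Δ 0.015); 5:3 1.667 (Δ 0.268); golden ratio 1.618 (Δ 0.219).

root-2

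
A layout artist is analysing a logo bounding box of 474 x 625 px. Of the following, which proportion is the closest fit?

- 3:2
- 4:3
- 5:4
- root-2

625/474 ≈ 1.319. Nearest candidates are 4:3 (1.333, off by 0.014) and 5:4 (1.250, off by 0.069).

4:3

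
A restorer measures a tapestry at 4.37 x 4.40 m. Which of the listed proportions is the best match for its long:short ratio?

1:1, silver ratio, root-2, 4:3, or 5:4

Ratio = 4.40 / 4.37 ≈ 1.007.
Distances: 1:1 1.000 (Δ 0.007); silver ratio 2.414 (Δ 1.407); root-2 1.414 (Δ 0.407); 4:3 1.333 (Δ 0.326); 5:4 1.250 (Δ 0.243).

1:1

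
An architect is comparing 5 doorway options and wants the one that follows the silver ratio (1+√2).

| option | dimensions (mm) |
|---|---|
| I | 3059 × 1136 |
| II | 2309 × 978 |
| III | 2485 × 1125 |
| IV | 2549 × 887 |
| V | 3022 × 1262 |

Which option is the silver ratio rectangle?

V

Ratios (long/short): I ≈ 2.693; II ≈ 2.361; III ≈ 2.209; IV ≈ 2.874; V ≈ 2.395.
silver ratio ≈ 2.414; option V is nearest (Δ 0.019).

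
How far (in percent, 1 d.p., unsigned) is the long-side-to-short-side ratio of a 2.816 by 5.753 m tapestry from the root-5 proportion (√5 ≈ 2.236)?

8.6%

Ratio = 5.753 / 2.816 ≈ 2.0430.
Ideal root-5 ≈ 2.2361. |2.0430 − 2.2361| / 2.2361 ≈ 8.64% → 8.6%.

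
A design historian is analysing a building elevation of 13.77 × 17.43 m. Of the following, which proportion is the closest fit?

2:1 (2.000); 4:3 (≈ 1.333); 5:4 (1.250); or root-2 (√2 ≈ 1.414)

5:4

Ratio = 17.43 / 13.77 ≈ 1.266.
Distances: 2:1 2.000 (Δ 0.734); 4:3 1.333 (Δ 0.067); 5:4 1.250 (Δ 0.016); root-2 1.414 (Δ 0.148).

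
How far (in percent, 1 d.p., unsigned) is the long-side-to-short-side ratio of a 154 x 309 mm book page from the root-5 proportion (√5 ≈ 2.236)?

Ratio = 309 / 154 ≈ 2.0065.
Ideal root-5 ≈ 2.2361. |2.0065 − 2.2361| / 2.2361 ≈ 10.27% → 10.3%.

10.3%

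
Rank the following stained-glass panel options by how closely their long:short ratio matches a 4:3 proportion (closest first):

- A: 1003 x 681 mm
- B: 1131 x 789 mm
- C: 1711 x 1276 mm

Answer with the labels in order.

Ratios: A = 1003 / 681 ≈ 1.473; B = 1131 / 789 ≈ 1.433; C = 1711 / 1276 ≈ 1.341.
|Δ from 1.333|: A 0.140; B 0.100; C 0.008.

C, B, A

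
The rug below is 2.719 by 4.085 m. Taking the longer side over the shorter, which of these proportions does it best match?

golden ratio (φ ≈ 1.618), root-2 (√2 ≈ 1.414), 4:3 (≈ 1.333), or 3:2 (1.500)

3:2

4.085/2.719 ≈ 1.502. Nearest candidates are 3:2 (1.500, off by 0.002) and root-2 (1.414, off by 0.088).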